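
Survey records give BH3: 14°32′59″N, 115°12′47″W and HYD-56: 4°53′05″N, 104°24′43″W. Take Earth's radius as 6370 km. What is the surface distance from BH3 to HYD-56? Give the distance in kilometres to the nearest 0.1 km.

BH3: φ = +14.54972°, λ = -115.21306°
HYD-56: φ = +4.88472°, λ = -104.41194°
Δφ = -9.6650°,  Δλ = 10.8011°
a = sin²(Δφ/2) + cos φ₁ cos φ₂ sin²(Δλ/2) = 0.015640
c = 2·arcsin(√a) = 0.250775 rad = 14.3684°
d = R·c = 6370 × 0.250775 = 1597.4 km

1597.4 km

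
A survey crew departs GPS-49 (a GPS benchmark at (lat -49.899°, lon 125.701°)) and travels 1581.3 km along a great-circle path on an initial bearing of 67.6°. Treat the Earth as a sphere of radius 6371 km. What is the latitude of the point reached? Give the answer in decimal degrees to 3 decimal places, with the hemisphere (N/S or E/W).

42.935°S

δ = d/R = 1581.3/6371 = 0.248203 rad
φ₂ = arcsin(sin φ₁ cos δ + cos φ₁ sin δ cos θ)
   = arcsin(-0.76491·0.96936 + 0.64414·0.24566·0.38107) = -42.93508°
λ₂ = λ₁ + atan2(sin θ sin δ cos φ₁, cos δ − sin φ₁ sin φ₂) = 143.77398°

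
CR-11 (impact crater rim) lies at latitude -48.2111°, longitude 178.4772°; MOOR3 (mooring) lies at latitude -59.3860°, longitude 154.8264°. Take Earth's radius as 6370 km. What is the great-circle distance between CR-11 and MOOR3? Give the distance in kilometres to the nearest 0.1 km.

Δφ = -11.1749°,  Δλ = -23.6508°
a = sin²(Δφ/2) + cos φ₁ cos φ₂ sin²(Δλ/2) = 0.023732
c = 2·arcsin(√a) = 0.309334 rad = 17.7235°
d = R·c = 6370 × 0.309334 = 1970.5 km

1970.5 km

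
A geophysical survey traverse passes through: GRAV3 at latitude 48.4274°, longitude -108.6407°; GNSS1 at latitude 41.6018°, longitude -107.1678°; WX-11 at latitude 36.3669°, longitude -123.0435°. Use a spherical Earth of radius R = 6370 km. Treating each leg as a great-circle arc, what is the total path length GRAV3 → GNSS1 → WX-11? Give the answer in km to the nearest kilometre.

GRAV3→GNSS1: c = 0.120501 rad, d = 767.59 km
GNSS1→WX-11: c = 0.233503 rad, d = 1487.41 km
Total = 767.59 + 1487.41 = 2255.00 km

2255 km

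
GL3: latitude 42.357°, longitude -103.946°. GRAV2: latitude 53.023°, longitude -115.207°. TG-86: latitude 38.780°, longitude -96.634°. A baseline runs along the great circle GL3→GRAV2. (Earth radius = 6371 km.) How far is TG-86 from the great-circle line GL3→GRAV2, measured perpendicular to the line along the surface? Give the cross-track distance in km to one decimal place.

347.5 km

δ₁₃ = central angle GL3→TG-86 = 0.115240 rad  (haversine)
θ₁₃ = bearing GL3→TG-86 = 120.361°,  θ₁₂ = bearing GL3→GRAV2 = 328.660°
dₓₜ = R·arcsin(sin δ₁₃ · sin(θ₁₃ − θ₁₂)) = 6371·arcsin(0.11499·sin(-208.300°)) = 347.470 km
|dₓₜ| = 347.470 km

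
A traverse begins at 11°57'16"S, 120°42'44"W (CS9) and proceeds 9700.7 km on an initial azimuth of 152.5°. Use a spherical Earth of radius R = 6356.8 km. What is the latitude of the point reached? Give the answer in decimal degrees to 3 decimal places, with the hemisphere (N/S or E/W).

61.184°S

CS9: φ = -11.95444°, λ = -120.71222°
δ = d/R = 9700.7/6356.8 = 1.526035 rad
φ₂ = arcsin(sin φ₁ cos δ + cos φ₁ sin δ cos θ)
   = arcsin(-0.20713·0.04475 + 0.97831·0.99900·-0.88701) = -61.18413°
λ₂ = λ₁ + atan2(sin θ sin δ cos φ₁, cos δ − sin φ₁ sin φ₂) = -13.85536°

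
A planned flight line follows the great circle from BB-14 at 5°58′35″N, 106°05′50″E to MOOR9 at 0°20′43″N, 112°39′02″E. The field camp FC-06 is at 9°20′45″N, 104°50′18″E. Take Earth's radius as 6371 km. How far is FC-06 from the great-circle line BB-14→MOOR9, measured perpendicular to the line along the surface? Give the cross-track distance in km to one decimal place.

BB-14: φ = +5.97639°, λ = +106.09722°
MOOR9: φ = +0.34528°, λ = +112.65056°
FC-06: φ = +9.34583°, λ = +104.83833°
δ₁₃ = central angle BB-14→FC-06 = 0.062709 rad  (haversine)
θ₁₃ = bearing BB-14→FC-06 = 339.762°,  θ₁₂ = bearing BB-14→MOOR9 = 130.491°
dₓₜ = R·arcsin(sin δ₁₃ · sin(θ₁₃ − θ₁₂)) = 6371·arcsin(0.06267·sin(209.270°)) = -195.240 km
|dₓₜ| = 195.240 km

195.2 km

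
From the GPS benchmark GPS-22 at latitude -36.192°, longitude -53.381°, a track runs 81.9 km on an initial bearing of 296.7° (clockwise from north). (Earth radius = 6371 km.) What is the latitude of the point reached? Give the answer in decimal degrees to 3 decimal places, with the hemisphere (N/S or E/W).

δ = d/R = 81.9/6371 = 0.012855 rad
φ₂ = arcsin(sin φ₁ cos δ + cos φ₁ sin δ cos θ)
   = arcsin(-0.59049·0.99992 + 0.80704·0.01285·0.44932) = -35.85831°
λ₂ = λ₁ + atan2(sin θ sin δ cos φ₁, cos δ − sin φ₁ sin φ₂) = -54.19289°

35.858°S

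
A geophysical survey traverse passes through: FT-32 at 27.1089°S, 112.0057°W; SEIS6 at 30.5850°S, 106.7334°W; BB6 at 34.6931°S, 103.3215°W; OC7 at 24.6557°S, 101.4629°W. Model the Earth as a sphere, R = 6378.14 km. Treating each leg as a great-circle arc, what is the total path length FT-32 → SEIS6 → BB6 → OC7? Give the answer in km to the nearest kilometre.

FT-32→SEIS6: c = 0.100858 rad, d = 643.29 km
SEIS6→BB6: c = 0.087480 rad, d = 557.96 km
BB6→OC7: c = 0.177427 rad, d = 1131.65 km
Total = 643.29 + 557.96 + 1131.65 = 2332.90 km

2333 km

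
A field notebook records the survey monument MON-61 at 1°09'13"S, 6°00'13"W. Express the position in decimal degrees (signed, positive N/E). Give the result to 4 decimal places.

-1.1536°, -6.0036°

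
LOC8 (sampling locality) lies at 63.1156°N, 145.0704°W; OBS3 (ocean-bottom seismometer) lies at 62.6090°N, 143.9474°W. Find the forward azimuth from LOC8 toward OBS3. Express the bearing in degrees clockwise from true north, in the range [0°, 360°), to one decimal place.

134.2°

Δλ = 1.1230°
y = sin Δλ · cos φ₂ = 0.009017
x = cos φ₁ sin φ₂ − sin φ₁ cos φ₂ cos Δλ = -0.008763
θ = atan2(y, x) = 134.1824° → 134.1824° (mod 360°)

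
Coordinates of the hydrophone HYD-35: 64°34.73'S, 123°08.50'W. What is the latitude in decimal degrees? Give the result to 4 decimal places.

64° + 34.73′/60 = 64 + 0.57883 = 64.5788°

64.5788°S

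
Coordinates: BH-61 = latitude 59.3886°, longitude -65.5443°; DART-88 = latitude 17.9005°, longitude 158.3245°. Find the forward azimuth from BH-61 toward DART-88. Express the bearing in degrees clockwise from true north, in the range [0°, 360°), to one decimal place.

318.6°

Δλ = -136.1312°
y = sin Δλ · cos φ₂ = -0.659462
x = cos φ₁ sin φ₂ − sin φ₁ cos φ₂ cos Δλ = 0.746939
θ = atan2(y, x) = -41.4408° → 318.5592° (mod 360°)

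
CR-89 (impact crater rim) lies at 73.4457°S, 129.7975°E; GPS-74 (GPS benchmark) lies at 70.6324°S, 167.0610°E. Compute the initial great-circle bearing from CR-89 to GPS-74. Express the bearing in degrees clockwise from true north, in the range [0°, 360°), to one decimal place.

94.5°

Δλ = 37.2635°
y = sin Δλ · cos φ₂ = 0.200794
x = cos φ₁ sin φ₂ − sin φ₁ cos φ₂ cos Δλ = -0.015811
θ = atan2(y, x) = 94.5023° → 94.5023° (mod 360°)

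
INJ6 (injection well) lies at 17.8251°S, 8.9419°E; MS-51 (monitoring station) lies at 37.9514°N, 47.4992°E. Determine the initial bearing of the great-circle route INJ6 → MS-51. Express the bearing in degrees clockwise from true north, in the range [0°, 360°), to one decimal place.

Δλ = 38.5573°
y = sin Δλ · cos φ₂ = 0.491490
x = cos φ₁ sin φ₂ − sin φ₁ cos φ₂ cos Δλ = 0.774226
θ = atan2(y, x) = 32.4080° → 32.4080° (mod 360°)

32.4°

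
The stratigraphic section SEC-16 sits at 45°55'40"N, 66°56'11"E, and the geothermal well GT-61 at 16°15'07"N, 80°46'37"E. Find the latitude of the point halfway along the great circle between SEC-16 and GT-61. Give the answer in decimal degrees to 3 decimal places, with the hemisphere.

31.271°N

SEC-16: φ = +45.92778°, λ = +66.93639°
GT-61: φ = +16.25194°, λ = +80.77694°
Bx = cos φ₂ cos Δλ = 0.932166,  By = cos φ₂ sin Δλ = 0.229662
φₘ = atan2(sin φ₁ + sin φ₂, √((cos φ₁ + Bx)² + By²)) = 31.27066°
λₘ = λ₁ + atan2(By, cos φ₁ + Bx) = 74.96742°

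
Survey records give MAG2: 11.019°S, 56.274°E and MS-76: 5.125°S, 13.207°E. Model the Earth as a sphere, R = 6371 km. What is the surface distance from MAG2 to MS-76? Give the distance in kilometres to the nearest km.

4782 km

Δφ = 5.8940°,  Δλ = -43.0670°
a = sin²(Δφ/2) + cos φ₁ cos φ₂ sin²(Δλ/2) = 0.134353
c = 2·arcsin(√a) = 0.750579 rad = 43.0050°
d = R·c = 6371 × 0.750579 = 4781.9 km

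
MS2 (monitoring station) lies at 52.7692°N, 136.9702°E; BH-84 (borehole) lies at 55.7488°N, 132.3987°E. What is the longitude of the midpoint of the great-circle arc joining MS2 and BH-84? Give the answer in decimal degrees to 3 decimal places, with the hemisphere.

Bx = cos φ₂ cos Δλ = 0.561032,  By = cos φ₂ sin Δλ = -0.044859
φₘ = atan2(sin φ₁ + sin φ₂, √((cos φ₁ + Bx)² + By²)) = 54.28059°
λₘ = λ₁ + atan2(By, cos φ₁ + Bx) = 134.76710°

134.767°E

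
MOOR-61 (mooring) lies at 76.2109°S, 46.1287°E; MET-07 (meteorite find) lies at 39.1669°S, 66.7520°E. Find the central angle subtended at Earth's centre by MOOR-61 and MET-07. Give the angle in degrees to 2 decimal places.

38.16°

Δφ = 37.0440°,  Δλ = 20.6233°
a = sin²(Δφ/2) + cos φ₁ cos φ₂ sin²(Δλ/2) = 0.106835
c = 2·arcsin(√a) = 0.665949 rad = 38.1561°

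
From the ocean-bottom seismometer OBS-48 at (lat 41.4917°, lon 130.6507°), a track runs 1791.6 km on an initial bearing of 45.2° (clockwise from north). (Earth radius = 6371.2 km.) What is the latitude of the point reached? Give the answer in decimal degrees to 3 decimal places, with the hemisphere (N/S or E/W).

51.533°N

δ = d/R = 1791.6/6371.2 = 0.281203 rad
φ₂ = arcsin(sin φ₁ cos δ + cos φ₁ sin δ cos θ)
   = arcsin(0.66251·0.96072 + 0.74905·0.27751·0.70463) = 51.53260°
λ₂ = λ₁ + atan2(sin θ sin δ cos φ₁, cos δ − sin φ₁ sin φ₂) = 149.10492°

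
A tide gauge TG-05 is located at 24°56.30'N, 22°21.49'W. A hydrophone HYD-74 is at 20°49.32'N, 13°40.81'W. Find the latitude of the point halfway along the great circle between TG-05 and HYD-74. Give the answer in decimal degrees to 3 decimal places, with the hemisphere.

22.939°N

TG-05: φ = +24.93833°, λ = -22.35817°
HYD-74: φ = +20.82200°, λ = -13.68017°
Bx = cos φ₂ cos Δλ = 0.923989,  By = cos φ₂ sin Δλ = 0.141027
φₘ = atan2(sin φ₁ + sin φ₂, √((cos φ₁ + Bx)² + By²)) = 22.93912°
λₘ = λ₁ + atan2(By, cos φ₁ + Bx) = -17.95324°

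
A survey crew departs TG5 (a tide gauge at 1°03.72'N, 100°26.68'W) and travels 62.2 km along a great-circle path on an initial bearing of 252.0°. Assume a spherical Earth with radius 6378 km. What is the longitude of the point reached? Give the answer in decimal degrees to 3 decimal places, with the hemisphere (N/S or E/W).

TG5: φ = +1.06200°, λ = -100.44467°
δ = d/R = 62.2/6378 = 0.009752 rad
φ₂ = arcsin(sin φ₁ cos δ + cos φ₁ sin δ cos θ)
   = arcsin(0.01853·0.99995 + 0.99983·0.00975·-0.30902) = 0.88929°
λ₂ = λ₁ + atan2(sin θ sin δ cos φ₁, cos δ − sin φ₁ sin φ₂) = -100.97615°

100.976°W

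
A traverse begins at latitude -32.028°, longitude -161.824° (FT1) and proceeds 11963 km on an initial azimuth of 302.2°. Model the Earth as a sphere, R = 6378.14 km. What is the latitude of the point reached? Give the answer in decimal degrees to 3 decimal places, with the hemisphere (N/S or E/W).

δ = d/R = 11963/6378.14 = 1.875625 rad
φ₂ = arcsin(sin φ₁ cos δ + cos φ₁ sin δ cos θ)
   = arcsin(-0.53033·-0.30013 + 0.84779·0.95390·0.53288) = 36.16471°
λ₂ = λ₁ + atan2(sin θ sin δ cos φ₁, cos δ − sin φ₁ sin φ₂) = 109.24962°

36.165°N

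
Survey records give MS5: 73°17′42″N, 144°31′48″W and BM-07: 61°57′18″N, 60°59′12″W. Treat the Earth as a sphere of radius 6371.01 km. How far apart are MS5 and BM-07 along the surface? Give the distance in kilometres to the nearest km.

MS5: φ = +73.29500°, λ = -144.53000°
BM-07: φ = +61.95500°, λ = -60.98667°
Δφ = -11.3400°,  Δλ = 83.5433°
a = sin²(Δφ/2) + cos φ₁ cos φ₂ sin²(Δλ/2) = 0.069736
c = 2·arcsin(√a) = 0.534489 rad = 30.6240°
d = R·c = 6371.01 × 0.534489 = 3405.2 km

3405 km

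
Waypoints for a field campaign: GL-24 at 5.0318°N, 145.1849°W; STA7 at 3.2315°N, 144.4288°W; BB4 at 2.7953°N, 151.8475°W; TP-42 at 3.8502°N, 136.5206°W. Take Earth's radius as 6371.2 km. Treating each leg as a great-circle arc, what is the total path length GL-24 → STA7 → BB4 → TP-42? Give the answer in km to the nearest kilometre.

2748 km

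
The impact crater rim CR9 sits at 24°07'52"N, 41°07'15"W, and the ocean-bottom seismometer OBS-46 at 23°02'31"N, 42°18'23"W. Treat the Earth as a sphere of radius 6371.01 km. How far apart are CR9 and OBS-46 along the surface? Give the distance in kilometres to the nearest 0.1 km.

CR9: φ = +24.13111°, λ = -41.12083°
OBS-46: φ = +23.04194°, λ = -42.30639°
Δφ = -1.0892°,  Δλ = -1.1856°
a = sin²(Δφ/2) + cos φ₁ cos φ₂ sin²(Δλ/2) = 0.000180
c = 2·arcsin(√a) = 0.026850 rad = 1.5384°
d = R·c = 6371.01 × 0.026850 = 171.1 km

171.1 km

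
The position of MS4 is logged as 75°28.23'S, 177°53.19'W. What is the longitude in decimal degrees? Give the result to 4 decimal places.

177.8865°W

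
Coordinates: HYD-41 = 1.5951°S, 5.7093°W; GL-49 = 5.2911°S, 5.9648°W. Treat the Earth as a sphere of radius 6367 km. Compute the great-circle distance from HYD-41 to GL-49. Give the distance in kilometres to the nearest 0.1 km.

411.7 km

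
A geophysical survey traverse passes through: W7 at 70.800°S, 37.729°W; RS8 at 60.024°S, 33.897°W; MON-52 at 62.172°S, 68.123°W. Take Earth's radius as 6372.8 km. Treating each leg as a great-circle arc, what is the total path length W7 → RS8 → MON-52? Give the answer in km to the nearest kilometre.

W7→RS8: c = 0.190031 rad, d = 1211.03 km
RS8→MON-52: c = 0.287675 rad, d = 1833.30 km
Total = 1211.03 + 1833.30 = 3044.33 km

3044 km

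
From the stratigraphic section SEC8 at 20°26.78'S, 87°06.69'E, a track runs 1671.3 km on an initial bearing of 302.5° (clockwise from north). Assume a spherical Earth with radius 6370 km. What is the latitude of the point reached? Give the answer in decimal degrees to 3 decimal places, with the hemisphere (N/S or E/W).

11.935°S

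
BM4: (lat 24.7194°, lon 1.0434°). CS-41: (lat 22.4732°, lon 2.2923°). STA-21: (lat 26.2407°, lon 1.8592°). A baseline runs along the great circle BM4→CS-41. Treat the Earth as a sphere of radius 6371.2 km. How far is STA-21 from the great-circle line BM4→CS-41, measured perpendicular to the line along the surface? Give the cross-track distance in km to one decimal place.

δ₁₃ = central angle BM4→STA-21 = 0.029499 rad  (haversine)
θ₁₃ = bearing BM4→STA-21 = 25.657°,  θ₁₂ = bearing BM4→CS-41 = 152.748°
dₓₜ = R·arcsin(sin δ₁₃ · sin(θ₁₃ − θ₁₂)) = 6371.2·arcsin(0.02949·sin(-127.091°)) = -149.911 km
|dₓₜ| = 149.911 km

149.9 km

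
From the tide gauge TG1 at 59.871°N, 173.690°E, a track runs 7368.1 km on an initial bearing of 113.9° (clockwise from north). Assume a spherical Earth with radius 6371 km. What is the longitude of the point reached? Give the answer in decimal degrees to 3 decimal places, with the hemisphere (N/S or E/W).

128.303°W

δ = d/R = 7368.1/6371 = 1.156506 rad
φ₂ = arcsin(sin φ₁ cos δ + cos φ₁ sin δ cos θ)
   = arcsin(0.86490·0.40254 + 0.50195·0.91540·-0.40514) = 9.32299°
λ₂ = λ₁ + atan2(sin θ sin δ cos φ₁, cos δ − sin φ₁ sin φ₂) = -128.30298°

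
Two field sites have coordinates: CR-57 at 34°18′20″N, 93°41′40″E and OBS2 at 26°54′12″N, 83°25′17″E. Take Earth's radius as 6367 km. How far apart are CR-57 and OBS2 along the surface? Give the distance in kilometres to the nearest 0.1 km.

1280.1 km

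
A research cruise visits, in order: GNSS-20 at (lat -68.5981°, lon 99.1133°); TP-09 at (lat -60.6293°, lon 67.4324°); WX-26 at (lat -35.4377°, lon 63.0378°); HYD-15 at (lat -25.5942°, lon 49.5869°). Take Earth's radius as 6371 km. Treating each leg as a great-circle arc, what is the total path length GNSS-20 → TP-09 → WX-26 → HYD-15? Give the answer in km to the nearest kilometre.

GNSS-20→TP-09: c = 0.270361 rad, d = 1722.47 km
TP-09→WX-26: c = 0.442428 rad, d = 2818.71 km
WX-26→HYD-15: c = 0.264885 rad, d = 1687.58 km
Total = 1722.47 + 2818.71 + 1687.58 = 6228.77 km

6229 km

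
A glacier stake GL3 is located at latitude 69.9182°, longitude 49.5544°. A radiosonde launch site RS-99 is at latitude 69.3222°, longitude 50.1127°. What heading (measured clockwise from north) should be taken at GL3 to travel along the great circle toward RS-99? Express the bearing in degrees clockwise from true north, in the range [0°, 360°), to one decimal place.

161.7°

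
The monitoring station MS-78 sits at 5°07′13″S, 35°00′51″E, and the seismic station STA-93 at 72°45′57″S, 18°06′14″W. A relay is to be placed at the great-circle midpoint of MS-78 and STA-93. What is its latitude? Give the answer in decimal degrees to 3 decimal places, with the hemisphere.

41.092°S

MS-78: φ = -5.12028°, λ = +35.01417°
STA-93: φ = -72.76583°, λ = -18.10389°
Bx = cos φ₂ cos Δλ = 0.177816,  By = cos φ₂ sin Δλ = -0.236985
φₘ = atan2(sin φ₁ + sin φ₂, √((cos φ₁ + Bx)² + By²)) = -41.09170°
λₘ = λ₁ + atan2(By, cos φ₁ + Bx) = 23.60010°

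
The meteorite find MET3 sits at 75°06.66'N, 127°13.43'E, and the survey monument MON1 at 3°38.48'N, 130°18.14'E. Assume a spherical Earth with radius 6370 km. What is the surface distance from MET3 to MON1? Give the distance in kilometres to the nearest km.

MET3: φ = +75.11100°, λ = +127.22383°
MON1: φ = +3.64133°, λ = +130.30233°
Δφ = -71.4697°,  Δλ = 3.0785°
a = sin²(Δφ/2) + cos φ₁ cos φ₂ sin²(Δλ/2) = 0.341282
c = 2·arcsin(√a) = 1.247771 rad = 71.4920°
d = R·c = 6370 × 1.247771 = 7948.3 km

7948 km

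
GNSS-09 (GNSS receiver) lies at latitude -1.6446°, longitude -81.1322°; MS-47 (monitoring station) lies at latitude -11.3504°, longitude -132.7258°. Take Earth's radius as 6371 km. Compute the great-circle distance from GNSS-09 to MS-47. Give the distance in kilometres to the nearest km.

Δφ = -9.7058°,  Δλ = -51.5936°
a = sin²(Δφ/2) + cos φ₁ cos φ₂ sin²(Δλ/2) = 0.192759
c = 2·arcsin(√a) = 0.909066 rad = 52.0857°
d = R·c = 6371 × 0.909066 = 5791.7 km

5792 km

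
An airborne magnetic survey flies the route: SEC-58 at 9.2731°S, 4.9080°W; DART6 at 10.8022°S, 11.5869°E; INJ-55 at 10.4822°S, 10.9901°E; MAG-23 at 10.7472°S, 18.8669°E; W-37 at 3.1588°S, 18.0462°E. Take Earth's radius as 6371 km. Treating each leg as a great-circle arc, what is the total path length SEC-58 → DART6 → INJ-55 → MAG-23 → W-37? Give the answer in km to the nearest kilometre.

3598 km

SEC-58→DART6: c = 0.284698 rad, d = 1813.81 km
DART6→INJ-55: c = 0.011661 rad, d = 74.29 km
INJ-55→MAG-23: c = 0.135199 rad, d = 861.35 km
MAG-23→W-37: c = 0.133202 rad, d = 848.63 km
Total = 1813.81 + 74.29 + 861.35 + 848.63 = 3598.09 km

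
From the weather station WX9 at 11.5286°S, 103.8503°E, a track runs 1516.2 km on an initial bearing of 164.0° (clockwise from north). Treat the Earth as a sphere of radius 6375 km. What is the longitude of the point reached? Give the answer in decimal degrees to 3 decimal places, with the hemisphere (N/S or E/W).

δ = d/R = 1516.2/6375 = 0.237835 rad
φ₂ = arcsin(sin φ₁ cos δ + cos φ₁ sin δ cos θ)
   = arcsin(-0.19986·0.97185 + 0.97983·0.23560·-0.96126) = -24.59080°
λ₂ = λ₁ + atan2(sin θ sin δ cos φ₁, cos δ − sin φ₁ sin φ₂) = 107.94570°

107.946°E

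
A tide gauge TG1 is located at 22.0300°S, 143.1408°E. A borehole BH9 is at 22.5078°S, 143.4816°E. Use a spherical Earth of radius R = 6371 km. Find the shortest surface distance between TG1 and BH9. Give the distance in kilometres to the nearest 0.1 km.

63.7 km

Δφ = -0.4778°,  Δλ = 0.3408°
a = sin²(Δφ/2) + cos φ₁ cos φ₂ sin²(Δλ/2) = 0.000025
c = 2·arcsin(√a) = 0.009992 rad = 0.5725°
d = R·c = 6371 × 0.009992 = 63.7 km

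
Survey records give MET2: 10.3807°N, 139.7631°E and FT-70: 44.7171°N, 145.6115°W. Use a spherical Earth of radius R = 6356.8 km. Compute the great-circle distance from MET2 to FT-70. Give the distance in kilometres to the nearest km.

Δφ = 34.3364°,  Δλ = 74.6254°
a = sin²(Δφ/2) + cos φ₁ cos φ₂ sin²(Δλ/2) = 0.343952
c = 2·arcsin(√a) = 1.253399 rad = 71.8144°
d = R·c = 6356.8 × 1.253399 = 7967.6 km

7968 km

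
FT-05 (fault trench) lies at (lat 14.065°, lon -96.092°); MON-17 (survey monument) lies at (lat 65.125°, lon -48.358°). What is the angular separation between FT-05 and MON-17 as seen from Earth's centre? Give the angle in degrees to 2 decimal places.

60.34°

Δφ = 51.0600°,  Δλ = 47.7340°
a = sin²(Δφ/2) + cos φ₁ cos φ₂ sin²(Δλ/2) = 0.252547
c = 2·arcsin(√a) = 1.053069 rad = 60.3364°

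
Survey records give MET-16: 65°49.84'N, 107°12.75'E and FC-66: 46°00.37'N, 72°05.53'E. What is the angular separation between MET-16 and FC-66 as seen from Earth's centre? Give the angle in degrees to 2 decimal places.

27.26°

MET-16: φ = +65.83067°, λ = +107.21250°
FC-66: φ = +46.00617°, λ = +72.09217°
Δφ = -19.8245°,  Δλ = -35.1203°
a = sin²(Δφ/2) + cos φ₁ cos φ₂ sin²(Δλ/2) = 0.055519
c = 2·arcsin(√a) = 0.475722 rad = 27.2569°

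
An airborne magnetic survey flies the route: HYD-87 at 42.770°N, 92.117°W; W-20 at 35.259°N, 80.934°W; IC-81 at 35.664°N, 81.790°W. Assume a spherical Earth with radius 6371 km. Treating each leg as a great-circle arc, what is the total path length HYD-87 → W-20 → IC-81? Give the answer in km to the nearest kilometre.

1365 km

HYD-87→W-20: c = 0.200141 rad, d = 1275.10 km
W-20→IC-81: c = 0.014073 rad, d = 89.66 km
Total = 1275.10 + 89.66 = 1364.76 km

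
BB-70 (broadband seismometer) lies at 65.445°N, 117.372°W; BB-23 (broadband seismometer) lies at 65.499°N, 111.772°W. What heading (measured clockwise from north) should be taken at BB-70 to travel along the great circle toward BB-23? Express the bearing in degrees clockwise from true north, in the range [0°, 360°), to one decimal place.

86.1°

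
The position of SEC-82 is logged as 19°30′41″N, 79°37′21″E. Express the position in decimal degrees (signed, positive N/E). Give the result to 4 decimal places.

+19.5114°, +79.6225°

lat: 19.5114° N → +19.5114°
lon: 79.6225° E → +79.6225°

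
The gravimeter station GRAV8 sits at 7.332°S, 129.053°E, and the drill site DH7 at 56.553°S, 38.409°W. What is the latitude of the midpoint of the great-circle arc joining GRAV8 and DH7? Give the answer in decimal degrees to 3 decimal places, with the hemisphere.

63.995°S

Bx = cos φ₂ cos Δλ = -0.538021,  By = cos φ₂ sin Δλ = -0.119651
φₘ = atan2(sin φ₁ + sin φ₂, √((cos φ₁ + Bx)² + By²)) = -63.99495°
λₘ = λ₁ + atan2(By, cos φ₁ + Bx) = 114.28236°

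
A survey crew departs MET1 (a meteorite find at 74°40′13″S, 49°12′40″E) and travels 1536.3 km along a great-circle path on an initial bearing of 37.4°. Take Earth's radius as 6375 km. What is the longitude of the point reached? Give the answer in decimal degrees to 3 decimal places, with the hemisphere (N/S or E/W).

MET1: φ = -74.67028°, λ = +49.21111°
δ = d/R = 1536.3/6375 = 0.240988 rad
φ₂ = arcsin(sin φ₁ cos δ + cos φ₁ sin δ cos θ)
   = arcsin(-0.96442·0.97110 + 0.26437·0.23866·0.79441) = -62.42762°
λ₂ = λ₁ + atan2(sin θ sin δ cos φ₁, cos δ − sin φ₁ sin φ₂) = 67.46164°

67.462°E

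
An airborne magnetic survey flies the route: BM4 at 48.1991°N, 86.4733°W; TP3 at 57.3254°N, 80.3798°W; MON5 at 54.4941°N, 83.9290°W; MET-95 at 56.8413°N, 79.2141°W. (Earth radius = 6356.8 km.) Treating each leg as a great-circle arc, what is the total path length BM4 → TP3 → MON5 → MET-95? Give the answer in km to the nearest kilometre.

1868 km

BM4→TP3: c = 0.171628 rad, d = 1091.01 km
TP3→MON5: c = 0.060376 rad, d = 383.80 km
MON5→MET-95: c = 0.061880 rad, d = 393.36 km
Total = 1091.01 + 383.80 + 393.36 = 1868.17 km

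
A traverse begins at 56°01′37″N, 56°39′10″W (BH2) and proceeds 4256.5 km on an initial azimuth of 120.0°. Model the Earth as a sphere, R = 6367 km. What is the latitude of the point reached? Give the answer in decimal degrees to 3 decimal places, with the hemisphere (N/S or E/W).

BH2: φ = +56.02694°, λ = -56.65278°
δ = d/R = 4256.5/6367 = 0.668525 rad
φ₂ = arcsin(sin φ₁ cos δ + cos φ₁ sin δ cos θ)
   = arcsin(0.82930·0.78474 + 0.55880·0.61983·-0.50000) = 28.52885°
λ₂ = λ₁ + atan2(sin θ sin δ cos φ₁, cos δ − sin φ₁ sin φ₂) = -18.99278°

28.529°N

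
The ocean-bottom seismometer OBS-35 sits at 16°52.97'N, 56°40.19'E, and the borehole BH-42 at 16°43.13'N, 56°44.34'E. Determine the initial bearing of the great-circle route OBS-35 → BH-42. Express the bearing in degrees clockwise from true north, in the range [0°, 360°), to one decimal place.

OBS-35: φ = +16.88283°, λ = +56.66983°
BH-42: φ = +16.71883°, λ = +56.73900°
Δλ = 0.0692°
y = sin Δλ · cos φ₂ = 0.001156
x = cos φ₁ sin φ₂ − sin φ₁ cos φ₂ cos Δλ = -0.002862
θ = atan2(y, x) = 158.0038° → 158.0038° (mod 360°)

158.0°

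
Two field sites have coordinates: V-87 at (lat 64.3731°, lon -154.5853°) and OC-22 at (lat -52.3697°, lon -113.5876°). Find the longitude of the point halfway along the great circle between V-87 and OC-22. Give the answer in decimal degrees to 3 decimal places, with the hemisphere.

Bx = cos φ₂ cos Δλ = 0.460815,  By = cos φ₂ sin Δλ = 0.400548
φₘ = atan2(sin φ₁ + sin φ₂, √((cos φ₁ + Bx)² + By²)) = 6.39126°
λₘ = λ₁ + atan2(By, cos φ₁ + Bx) = -130.43484°

130.435°W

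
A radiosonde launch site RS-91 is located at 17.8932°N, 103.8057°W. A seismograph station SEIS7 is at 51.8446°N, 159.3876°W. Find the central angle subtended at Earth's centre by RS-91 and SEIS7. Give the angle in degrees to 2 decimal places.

54.98°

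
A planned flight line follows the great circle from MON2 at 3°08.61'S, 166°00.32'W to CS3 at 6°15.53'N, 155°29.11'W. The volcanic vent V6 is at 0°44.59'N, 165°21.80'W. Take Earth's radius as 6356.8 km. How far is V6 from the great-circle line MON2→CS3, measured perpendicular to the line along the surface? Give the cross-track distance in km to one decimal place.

273.6 km

MON2: φ = -3.14350°, λ = -166.00533°
CS3: φ = +6.25883°, λ = -155.48517°
V6: φ = +0.74317°, λ = -165.36333°
δ₁₃ = central angle MON2→V6 = 0.068754 rad  (haversine)
θ₁₃ = bearing MON2→V6 = 9.386°,  θ₁₂ = bearing MON2→CS3 = 48.169°
dₓₜ = R·arcsin(sin δ₁₃ · sin(θ₁₃ − θ₁₂)) = 6356.8·arcsin(0.06870·sin(-38.783°)) = -273.627 km
|dₓₜ| = 273.627 km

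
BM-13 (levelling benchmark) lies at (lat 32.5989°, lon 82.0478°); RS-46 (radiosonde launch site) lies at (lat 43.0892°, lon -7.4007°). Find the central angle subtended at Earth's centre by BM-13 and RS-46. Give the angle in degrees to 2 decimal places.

68.04°

Δφ = 10.4903°,  Δλ = -89.4485°
a = sin²(Δφ/2) + cos φ₁ cos φ₂ sin²(Δλ/2) = 0.313018
c = 2·arcsin(√a) = 1.187516 rad = 68.0397°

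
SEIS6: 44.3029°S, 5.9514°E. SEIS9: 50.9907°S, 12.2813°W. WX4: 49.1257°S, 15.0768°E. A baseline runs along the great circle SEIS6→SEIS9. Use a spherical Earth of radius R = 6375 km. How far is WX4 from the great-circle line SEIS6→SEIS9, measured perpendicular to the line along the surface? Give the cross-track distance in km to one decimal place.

δ₁₃ = central angle SEIS6→WX4 = 0.137716 rad  (haversine)
θ₁₃ = bearing SEIS6→WX4 = 130.887°,  θ₁₂ = bearing SEIS6→SEIS9 = 234.877°
dₓₜ = R·arcsin(sin δ₁₃ · sin(θ₁₃ − θ₁₂)) = 6375·arcsin(0.13728·sin(-103.990°)) = -851.739 km
|dₓₜ| = 851.739 km

851.7 km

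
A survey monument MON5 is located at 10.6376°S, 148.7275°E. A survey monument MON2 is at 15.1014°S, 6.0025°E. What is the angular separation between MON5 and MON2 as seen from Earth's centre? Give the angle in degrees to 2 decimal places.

134.99°

Δφ = -4.4638°,  Δλ = -142.7250°
a = sin²(Δφ/2) + cos φ₁ cos φ₂ sin²(Δλ/2) = 0.853481
c = 2·arcsin(√a) = 2.355990 rad = 134.9883°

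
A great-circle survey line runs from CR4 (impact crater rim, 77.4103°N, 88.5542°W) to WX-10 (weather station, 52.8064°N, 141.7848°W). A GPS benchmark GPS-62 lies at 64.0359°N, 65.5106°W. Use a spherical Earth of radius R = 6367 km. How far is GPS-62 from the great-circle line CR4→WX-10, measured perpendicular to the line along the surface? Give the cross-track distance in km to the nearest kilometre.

1573 km

δ₁₃ = central angle CR4→GPS-62 = 0.264341 rad  (haversine)
θ₁₃ = bearing CR4→GPS-62 = 139.011°,  θ₁₂ = bearing CR4→WX-10 = 249.659°
dₓₜ = R·arcsin(sin δ₁₃ · sin(θ₁₃ − θ₁₂)) = 6367·arcsin(0.26127·sin(-110.647°)) = -1572.617 km
|dₓₜ| = 1572.617 km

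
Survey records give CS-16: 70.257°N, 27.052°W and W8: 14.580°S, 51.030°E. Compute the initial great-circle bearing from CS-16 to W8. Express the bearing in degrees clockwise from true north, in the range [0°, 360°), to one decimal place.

106.1°

Δλ = 78.0820°
y = sin Δλ · cos φ₂ = 0.946935
x = cos φ₁ sin φ₂ − sin φ₁ cos φ₂ cos Δλ = -0.273148
θ = atan2(y, x) = 106.0905° → 106.0905° (mod 360°)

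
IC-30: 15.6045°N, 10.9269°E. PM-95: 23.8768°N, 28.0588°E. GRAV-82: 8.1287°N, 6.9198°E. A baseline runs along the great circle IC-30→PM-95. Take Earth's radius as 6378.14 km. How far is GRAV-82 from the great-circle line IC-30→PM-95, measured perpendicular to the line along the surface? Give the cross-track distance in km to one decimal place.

496.6 km

δ₁₃ = central angle IC-30→GRAV-82 = 0.147313 rad  (haversine)
θ₁₃ = bearing IC-30→GRAV-82 = 208.119°,  θ₁₂ = bearing IC-30→PM-95 = 60.116°
dₓₜ = R·arcsin(sin δ₁₃ · sin(θ₁₃ − θ₁₂)) = 6378.14·arcsin(0.14678·sin(148.003°)) = 496.562 km
|dₓₜ| = 496.562 km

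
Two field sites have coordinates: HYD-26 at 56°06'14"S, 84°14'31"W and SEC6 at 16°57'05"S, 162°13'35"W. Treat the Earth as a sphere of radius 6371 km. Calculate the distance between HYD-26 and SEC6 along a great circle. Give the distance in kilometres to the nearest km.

7709 km

HYD-26: φ = -56.10389°, λ = -84.24194°
SEC6: φ = -16.95139°, λ = -162.22639°
Δφ = 39.1525°,  Δλ = -77.9844°
a = sin²(Δφ/2) + cos φ₁ cos φ₂ sin²(Δλ/2) = 0.323468
c = 2·arcsin(√a) = 1.209953 rad = 69.3252°
d = R·c = 6371 × 1.209953 = 7708.6 km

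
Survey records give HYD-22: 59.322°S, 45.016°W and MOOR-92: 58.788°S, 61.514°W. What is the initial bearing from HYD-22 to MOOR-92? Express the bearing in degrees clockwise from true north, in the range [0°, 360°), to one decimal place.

266.5°

Δλ = -16.4980°
y = sin Δλ · cos φ₂ = -0.147161
x = cos φ₁ sin φ₂ − sin φ₁ cos φ₂ cos Δλ = -0.009029
θ = atan2(y, x) = -93.5109° → 266.4891° (mod 360°)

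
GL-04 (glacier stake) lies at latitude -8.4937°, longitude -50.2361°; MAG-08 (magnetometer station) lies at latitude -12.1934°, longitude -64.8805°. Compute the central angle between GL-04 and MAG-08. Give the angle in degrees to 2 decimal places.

14.87°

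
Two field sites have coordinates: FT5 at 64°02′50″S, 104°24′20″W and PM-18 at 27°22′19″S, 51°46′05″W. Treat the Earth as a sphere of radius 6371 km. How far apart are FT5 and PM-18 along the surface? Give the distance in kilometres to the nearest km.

FT5: φ = -64.04722°, λ = -104.40556°
PM-18: φ = -27.37194°, λ = -51.76806°
Δφ = 36.6753°,  Δλ = 52.6375°
a = sin²(Δφ/2) + cos φ₁ cos φ₂ sin²(Δλ/2) = 0.175378
c = 2·arcsin(√a) = 0.864206 rad = 49.5153°
d = R·c = 6371 × 0.864206 = 5505.9 km

5506 km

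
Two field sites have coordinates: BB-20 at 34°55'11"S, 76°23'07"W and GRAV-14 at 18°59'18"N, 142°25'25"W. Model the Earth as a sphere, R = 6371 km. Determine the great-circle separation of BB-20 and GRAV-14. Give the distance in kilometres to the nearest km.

9186 km

BB-20: φ = -34.91972°, λ = -76.38528°
GRAV-14: φ = +18.98833°, λ = -142.42361°
Δφ = 53.9081°,  Δλ = -66.0383°
a = sin²(Δφ/2) + cos φ₁ cos φ₂ sin²(Δλ/2) = 0.435685
c = 2·arcsin(√a) = 1.441809 rad = 82.6096°
d = R·c = 6371 × 1.441809 = 9185.8 km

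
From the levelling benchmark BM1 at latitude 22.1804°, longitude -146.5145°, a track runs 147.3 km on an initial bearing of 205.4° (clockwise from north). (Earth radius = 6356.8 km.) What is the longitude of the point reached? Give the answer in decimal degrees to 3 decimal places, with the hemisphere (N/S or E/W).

δ = d/R = 147.3/6356.8 = 0.023172 rad
φ₂ = arcsin(sin φ₁ cos δ + cos φ₁ sin δ cos θ)
   = arcsin(0.37752·0.99973 + 0.92600·0.02317·-0.90334) = 20.97995°
λ₂ = λ₁ + atan2(sin θ sin δ cos φ₁, cos δ − sin φ₁ sin φ₂) = -147.12437°

147.124°W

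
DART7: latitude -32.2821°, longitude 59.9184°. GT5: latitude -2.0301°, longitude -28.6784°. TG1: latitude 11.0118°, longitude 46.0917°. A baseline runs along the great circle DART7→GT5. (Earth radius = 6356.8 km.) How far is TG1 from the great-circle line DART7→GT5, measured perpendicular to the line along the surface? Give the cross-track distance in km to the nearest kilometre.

4705 km

δ₁₃ = central angle DART7→TG1 = 0.790065 rad  (haversine)
θ₁₃ = bearing DART7→TG1 = 340.718°,  θ₁₂ = bearing DART7→GT5 = 269.032°
dₓₜ = R·arcsin(sin δ₁₃ · sin(θ₁₃ − θ₁₂)) = 6356.8·arcsin(0.71040·sin(71.686°)) = 4705.138 km
|dₓₜ| = 4705.138 km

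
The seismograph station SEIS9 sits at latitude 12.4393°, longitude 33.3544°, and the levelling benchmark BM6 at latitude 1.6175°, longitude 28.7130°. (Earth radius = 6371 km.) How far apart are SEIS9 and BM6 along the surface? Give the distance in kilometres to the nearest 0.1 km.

1307.5 km

Δφ = -10.8218°,  Δλ = -4.6414°
a = sin²(Δφ/2) + cos φ₁ cos φ₂ sin²(Δλ/2) = 0.010493
c = 2·arcsin(√a) = 0.205227 rad = 11.7586°
d = R·c = 6371 × 0.205227 = 1307.5 km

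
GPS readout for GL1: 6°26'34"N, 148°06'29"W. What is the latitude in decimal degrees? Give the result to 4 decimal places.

6.4428°N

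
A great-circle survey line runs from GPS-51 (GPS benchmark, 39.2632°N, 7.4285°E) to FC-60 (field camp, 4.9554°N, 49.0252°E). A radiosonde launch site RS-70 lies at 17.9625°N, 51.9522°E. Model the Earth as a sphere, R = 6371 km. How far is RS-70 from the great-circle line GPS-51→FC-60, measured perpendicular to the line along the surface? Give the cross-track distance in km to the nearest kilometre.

δ₁₃ = central angle GPS-51→RS-70 = 0.766591 rad  (haversine)
θ₁₃ = bearing GPS-51→RS-70 = 105.936°,  θ₁₂ = bearing GPS-51→FC-60 = 121.458°
dₓₜ = R·arcsin(sin δ₁₃ · sin(θ₁₃ − θ₁₂)) = 6371·arcsin(0.69368·sin(-15.523°)) = -1189.640 km
|dₓₜ| = 1189.640 km

1190 km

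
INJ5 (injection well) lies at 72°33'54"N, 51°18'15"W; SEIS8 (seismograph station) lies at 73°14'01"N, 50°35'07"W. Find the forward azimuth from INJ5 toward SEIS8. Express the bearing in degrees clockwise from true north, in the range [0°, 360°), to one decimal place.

INJ5: φ = +72.56500°, λ = -51.30417°
SEIS8: φ = +73.23361°, λ = -50.58528°
Δλ = 0.7189°
y = sin Δλ · cos φ₂ = 0.003619
x = cos φ₁ sin φ₂ − sin φ₁ cos φ₂ cos Δλ = 0.011691
θ = atan2(y, x) = 17.2018° → 17.2018° (mod 360°)

17.2°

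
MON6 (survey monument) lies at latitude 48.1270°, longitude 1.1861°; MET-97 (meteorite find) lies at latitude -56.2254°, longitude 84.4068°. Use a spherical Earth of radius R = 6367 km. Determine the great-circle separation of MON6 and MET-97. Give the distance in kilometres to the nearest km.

Δφ = -104.3524°,  Δλ = 83.2207°
a = sin²(Δφ/2) + cos φ₁ cos φ₂ sin²(Δλ/2) = 0.787577
c = 2·arcsin(√a) = 2.183588 rad = 125.1104°
d = R·c = 6367 × 2.183588 = 13902.9 km

13903 km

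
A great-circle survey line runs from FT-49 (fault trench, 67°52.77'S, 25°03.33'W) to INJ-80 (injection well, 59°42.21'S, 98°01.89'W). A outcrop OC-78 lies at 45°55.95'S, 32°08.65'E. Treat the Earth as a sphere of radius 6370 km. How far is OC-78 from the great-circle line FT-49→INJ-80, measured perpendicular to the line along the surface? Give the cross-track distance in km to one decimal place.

FT-49: φ = -67.87950°, λ = -25.05550°
INJ-80: φ = -59.70350°, λ = -98.03150°
OC-78: φ = -45.93250°, λ = +32.14417°
δ₁₃ = central angle FT-49→OC-78 = 0.630884 rad  (haversine)
θ₁₃ = bearing FT-49→OC-78 = 82.355°,  θ₁₂ = bearing FT-49→INJ-80 = 248.676°
dₓₜ = R·arcsin(sin δ₁₃ · sin(θ₁₃ − θ₁₂)) = 6370·arcsin(0.58986·sin(-166.320°)) = -891.498 km
|dₓₜ| = 891.498 km

891.5 km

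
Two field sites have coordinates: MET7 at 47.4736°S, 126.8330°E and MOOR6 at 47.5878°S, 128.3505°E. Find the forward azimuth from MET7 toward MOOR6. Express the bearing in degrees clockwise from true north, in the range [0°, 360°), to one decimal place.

Δλ = 1.5175°
y = sin Δλ · cos φ₂ = 0.017861
x = cos φ₁ sin φ₂ − sin φ₁ cos φ₂ cos Δλ = -0.002167
θ = atan2(y, x) = 96.9191° → 96.9191° (mod 360°)

96.9°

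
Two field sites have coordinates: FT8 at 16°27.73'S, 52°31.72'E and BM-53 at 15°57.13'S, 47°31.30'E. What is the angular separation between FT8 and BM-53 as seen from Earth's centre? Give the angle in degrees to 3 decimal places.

FT8: φ = -16.46217°, λ = +52.52867°
BM-53: φ = -15.95217°, λ = +47.52167°
Δφ = 0.5100°,  Δλ = -5.0070°
a = sin²(Δφ/2) + cos φ₁ cos φ₂ sin²(Δλ/2) = 0.001779
c = 2·arcsin(√a) = 0.084384 rad = 4.8349°

4.835°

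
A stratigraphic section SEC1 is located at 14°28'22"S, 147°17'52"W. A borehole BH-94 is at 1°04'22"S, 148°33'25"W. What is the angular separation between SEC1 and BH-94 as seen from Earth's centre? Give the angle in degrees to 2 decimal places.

SEC1: φ = -14.47278°, λ = -147.29778°
BH-94: φ = -1.07278°, λ = -148.55694°
Δφ = 13.4000°,  Δλ = -1.2592°
a = sin²(Δφ/2) + cos φ₁ cos φ₂ sin²(Δλ/2) = 0.013729
c = 2·arcsin(√a) = 0.234881 rad = 13.4577°

13.46°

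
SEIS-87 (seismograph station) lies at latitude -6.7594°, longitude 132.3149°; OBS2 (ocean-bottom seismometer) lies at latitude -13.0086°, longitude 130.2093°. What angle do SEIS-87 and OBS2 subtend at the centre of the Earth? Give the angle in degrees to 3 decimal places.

6.584°

Δφ = -6.2492°,  Δλ = -2.1056°
a = sin²(Δφ/2) + cos φ₁ cos φ₂ sin²(Δλ/2) = 0.003298
c = 2·arcsin(√a) = 0.114915 rad = 6.5841°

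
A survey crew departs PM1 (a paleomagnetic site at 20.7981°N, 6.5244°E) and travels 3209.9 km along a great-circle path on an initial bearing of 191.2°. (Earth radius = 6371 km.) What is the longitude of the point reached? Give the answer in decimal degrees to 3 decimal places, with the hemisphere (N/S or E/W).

δ = d/R = 3209.9/6371 = 0.503830 rad
φ₂ = arcsin(sin φ₁ cos δ + cos φ₁ sin δ cos θ)
   = arcsin(0.35508·0.87574 + 0.93484·0.48278·-0.98096) = -7.57212°
λ₂ = λ₁ + atan2(sin θ sin δ cos φ₁, cos δ − sin φ₁ sin φ₂) = 1.09622°

1.096°E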